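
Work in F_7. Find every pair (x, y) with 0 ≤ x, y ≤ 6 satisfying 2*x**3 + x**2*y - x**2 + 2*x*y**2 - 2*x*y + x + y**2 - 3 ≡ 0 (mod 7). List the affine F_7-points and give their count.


Affine F_7-points: {(2, 3), (2, 4), (3, 6), (4, 5), (5, 2), (5, 3), (6, 0), (6, 3)}; count = 8.

For each of the 49 pairs (x, y) ∈ F_7², evaluate f(x, y) mod 7. Record the zeros.
  x = 0: [0↦4, 1↦5, 2↦1, 3↦6, 4↦6, 5↦1, 6↦5]  zeros at y ∈ ∅
  x = 1: [0↦6, 1↦1, 2↦2, 3↦2, 4↦1, 5↦6, 6↦3]  zeros at y ∈ ∅
  x = 2: [0↦4, 1↦2, 2↦3, 3↦0, 4↦0, 5↦3, 6↦2]  zeros at y ∈ {3, 4}
  x = 3: [0↦3, 1↦6, 2↦2, 3↦5, 4↦1, 5↦4, 6↦0]  zeros at y ∈ {6}
  x = 4: [0↦1, 1↦4, 2↦4, 3↦1, 4↦2, 5↦0, 6↦2]  zeros at y ∈ {5}
  x = 5: [0↦3, 1↦1, 2↦0, 3↦0, 4↦1, 5↦3, 6↦6]  zeros at y ∈ {2, 3}
  x = 6: [0↦0, 1↦2, 2↦2, 3↦0, 4↦3, 5↦4, 6↦3]  zeros at y ∈ {0, 3}
Collecting zeros: affine points = {(2, 3), (2, 4), (3, 6), (4, 5), (5, 2), (5, 3), (6, 0), (6, 3)}.
Total count |C(F_7)_aff| = 8.


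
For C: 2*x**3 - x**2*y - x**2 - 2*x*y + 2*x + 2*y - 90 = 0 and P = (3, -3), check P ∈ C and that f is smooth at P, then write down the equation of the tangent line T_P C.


Tangent line at P: 74*x - 13*y - 261 = 0.

Step 1: f(3, -3) = 0, so P lies on C.
Step 2: partial derivatives
  f_x(x, y) = 6*x**2 - 2*x*y - 2*x - 2*y + 2, f_y(x, y) = -x**2 - 2*x + 2.
  f_x(P) = 74, f_y(P) = -13 (gradient nonzero, so P is smooth).
Step 3: tangent line at P: 74·(x − 3) + -13·(y − -3) = 0.
Expanding: 74*x - 13*y - 261 = 0.


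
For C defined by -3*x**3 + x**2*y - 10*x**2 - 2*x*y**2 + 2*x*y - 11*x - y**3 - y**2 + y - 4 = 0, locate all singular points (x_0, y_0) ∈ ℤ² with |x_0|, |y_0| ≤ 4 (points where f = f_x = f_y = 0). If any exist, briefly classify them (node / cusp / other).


Singular points: {(-1, 0)}; classification: node.

Compute partial derivatives:
  f_x = -9*x**2 + 2*x*y - 20*x - 2*y**2 + 2*y - 11.
  f_y = x**2 - 4*x*y + 2*x - 3*y**2 - 2*y + 1.
Scan x_0 ∈ {−4, ..., 4}. For each x_0, f_y(x_0, y) is a polynomial in y; find its integer roots y ∈ {−4, ..., 4}, then test f_x and f at those candidates.
  x = -4: f_y(-4, y) = -3*y**2 + 14*y + 9; no integer root y with |y| ≤ 4.
  x = -3: f_y(-3, y) = -3*y**2 + 10*y + 4; no integer root y with |y| ≤ 4.
  x = -2: f_y(-2, y) = -3*y**2 + 6*y + 1; no integer root y with |y| ≤ 4.
  x = -1: f_y(-1, y) = -3*y**2 + 2*y; vanishes at y ∈ {0}. (-1, 0): f_x = 0, f = 0 — SINGULAR.
  x = 0: f_y(0, y) = -3*y**2 - 2*y + 1; vanishes at y ∈ {-1}. (0, -1): f_x = -15 ≠ 0.
  x = 1: f_y(1, y) = -3*y**2 - 6*y + 4; no integer root y with |y| ≤ 4.
  x = 2: f_y(2, y) = -3*y**2 - 10*y + 9; no integer root y with |y| ≤ 4.
  x = 3: f_y(3, y) = -3*y**2 - 14*y + 16; no integer root y with |y| ≤ 4.
  x = 4: f_y(4, y) = -3*y**2 - 18*y + 25; no integer root y with |y| ≤ 4.
Only singular point on the grid: (-1, 0).
Classify: substitute x = -1 + u, y = 0 + v and expand: f = -3*u**3 + u**2*v - u**2 - 2*u*v**2 - v**3 + v**2.
No constant or linear terms (consistent with a singular point). Quadratic part: -u**2 + v**2. Cubic part: -3*u**3 + u**2*v - 2*u*v**2 - v**3.
The quadratic part v**2 - u**2 = (v − u)(v + u) splits into two distinct linear factors, so there are two distinct tangent lines y − 0 = ±(x − -1) — this is a node (ordinary double point).
Classification: node.


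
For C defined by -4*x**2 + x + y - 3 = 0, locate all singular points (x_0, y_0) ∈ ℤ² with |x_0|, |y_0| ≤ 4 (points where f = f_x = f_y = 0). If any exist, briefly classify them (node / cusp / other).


No singular points in the scanned grid; C is smooth there.

Compute partial derivatives:
  f_x = 1 - 8*x.
  f_y = 1.
f_y = 1 is a nonzero constant, so f_y never vanishes: no point (x, y) can satisfy f = f_x = f_y = 0. In particular no (x, y) ∈ {−4, ..., 4}² is singular; the curve is smooth.


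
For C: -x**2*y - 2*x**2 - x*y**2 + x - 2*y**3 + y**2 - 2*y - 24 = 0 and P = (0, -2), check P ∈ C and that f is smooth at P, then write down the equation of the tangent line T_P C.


Tangent line at P: -3*x - 30*y - 60 = 0.

Step 1: f(0, -2) = 0, so P lies on C.
Step 2: partial derivatives
  f_x(x, y) = -2*x*y - 4*x - y**2 + 1, f_y(x, y) = -x**2 - 2*x*y - 6*y**2 + 2*y - 2.
  f_x(P) = -3, f_y(P) = -30 (gradient nonzero, so P is smooth).
Step 3: tangent line at P: -3·(x − 0) + -30·(y − -2) = 0.
Expanding: -3*x - 30*y - 60 = 0.


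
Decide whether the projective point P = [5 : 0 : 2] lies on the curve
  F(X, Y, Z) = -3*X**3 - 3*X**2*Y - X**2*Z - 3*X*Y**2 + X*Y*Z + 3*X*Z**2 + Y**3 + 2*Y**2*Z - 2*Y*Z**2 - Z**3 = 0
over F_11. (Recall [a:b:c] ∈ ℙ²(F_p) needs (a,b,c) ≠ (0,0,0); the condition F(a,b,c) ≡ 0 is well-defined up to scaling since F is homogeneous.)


F(5,0,2) ≡ 1 (mod 11); P is NOT on the curve.

Evaluate F(5, 0, 2) term-by-term (mod 11).
  -3*X**3 ↦ -3·125·1·1 = -375
  -3*X**2*Y ↦ -3·25·0·1 = 0
  -X**2*Z ↦ -1·25·1·2 = -50
  -3*X*Y**2 ↦ -3·5·0·1 = 0
  X*Y*Z ↦ 1·5·0·2 = 0
  3*X*Z**2 ↦ 3·5·1·4 = 60
  Y**3 ↦ 1·1·0·1 = 0
  2*Y**2*Z ↦ 2·1·0·2 = 0
  -2*Y*Z**2 ↦ -2·1·0·4 = 0
  -Z**3 ↦ -1·1·1·8 = -8
Sum: F(5, 0, 2) = (-375) + (0) + (-50) + (0) + (0) + (60) + (0) + (0) + (0) + (-8) = -373.
Reducing mod 11: -373 ≡ 1 (mod 11).
Since F(a, b, c) ≡ 1 ≠ 0 (mod 11), P does NOT lie on the curve.


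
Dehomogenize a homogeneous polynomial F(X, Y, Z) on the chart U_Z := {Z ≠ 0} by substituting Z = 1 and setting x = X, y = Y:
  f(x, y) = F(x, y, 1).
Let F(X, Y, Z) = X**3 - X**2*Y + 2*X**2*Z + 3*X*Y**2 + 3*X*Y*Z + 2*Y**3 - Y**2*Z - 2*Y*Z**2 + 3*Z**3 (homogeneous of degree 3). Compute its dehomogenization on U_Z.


f(x, y) = x**3 - x**2*y + 2*x**2 + 3*x*y**2 + 3*x*y + 2*y**3 - y**2 - 2*y + 3

On U_Z we set Z = 1. Each monomial c·X^i·Y^j·Z^k in F becomes c·x^i·y^j·1^k = c·x^i·y^j.
Substituting Z = 1: F(X, Y, 1) = x**3 - x**2*y + 2*x**2 + 3*x*y**2 + 3*x*y + 2*y**3 - y**2 - 2*y + 3.
Note: deg(f) ≤ deg(F) = 3; strict inequality happens when F is divisible by Z (lost terms).


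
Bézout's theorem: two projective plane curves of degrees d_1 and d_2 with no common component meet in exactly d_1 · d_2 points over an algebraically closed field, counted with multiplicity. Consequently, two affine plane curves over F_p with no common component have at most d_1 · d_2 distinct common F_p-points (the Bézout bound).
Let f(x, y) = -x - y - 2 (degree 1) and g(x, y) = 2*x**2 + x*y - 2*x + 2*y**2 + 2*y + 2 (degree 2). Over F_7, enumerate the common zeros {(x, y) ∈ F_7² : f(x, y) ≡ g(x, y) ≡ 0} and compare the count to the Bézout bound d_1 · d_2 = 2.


Common zeros: {(5, 0), (6, 6)}; count = 2; Bézout bound = 2.

deg(f) = 1, deg(g) = 2, so Bézout bound = 2.
Scan x ∈ F_7. For each x, list the y ∈ F_7 with f(x, y) ≡ 0 and those with g(x, y) ≡ 0 (mod 7); the common zeros in that column are the intersection.
  x = 0: f ≡ 0 at y ∈ {5}; g ≡ 0 at y ∈ {2, 4}; common: ∅.
  x = 1: f ≡ 0 at y ∈ {4}; g ≡ 0 at y ∈ {1}; common: ∅.
  x = 2: f ≡ 0 at y ∈ {3}; g ≡ 0 at y ∈ ∅; common: ∅.
  x = 3: f ≡ 0 at y ∈ {2}; g ≡ 0 at y ∈ {0, 1}; common: ∅.
  x = 4: f ≡ 0 at y ∈ {1}; g ≡ 0 at y ∈ ∅; common: ∅.
  x = 5: f ≡ 0 at y ∈ {0}; g ≡ 0 at y ∈ {0}; common: {0}.
  x = 6: f ≡ 0 at y ∈ {6}; g ≡ 0 at y ∈ {4, 6}; common: {6}.
Collecting: common zeros = {(5, 0), (6, 6)}, so the count is 2.
Comparison with the Bézout bound: 2 ≤ 2 = deg(f)·deg(g), as expected for curves with no common component (the bound is attained).


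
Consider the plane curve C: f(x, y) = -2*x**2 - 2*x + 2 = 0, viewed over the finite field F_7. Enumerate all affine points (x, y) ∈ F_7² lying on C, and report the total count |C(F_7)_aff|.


Affine F_7-points: ∅; count = 0.

For each of the 49 pairs (x, y) ∈ F_7², evaluate f(x, y) mod 7. Record the zeros.
  x = 0: [0↦2, 1↦2, 2↦2, 3↦2, 4↦2, 5↦2, 6↦2]  zeros at y ∈ ∅
  x = 1: [0↦5, 1↦5, 2↦5, 3↦5, 4↦5, 5↦5, 6↦5]  zeros at y ∈ ∅
  x = 2: [0↦4, 1↦4, 2↦4, 3↦4, 4↦4, 5↦4, 6↦4]  zeros at y ∈ ∅
  x = 3: [0↦6, 1↦6, 2↦6, 3↦6, 4↦6, 5↦6, 6↦6]  zeros at y ∈ ∅
  x = 4: [0↦4, 1↦4, 2↦4, 3↦4, 4↦4, 5↦4, 6↦4]  zeros at y ∈ ∅
  x = 5: [0↦5, 1↦5, 2↦5, 3↦5, 4↦5, 5↦5, 6↦5]  zeros at y ∈ ∅
  x = 6: [0↦2, 1↦2, 2↦2, 3↦2, 4↦2, 5↦2, 6↦2]  zeros at y ∈ ∅
Collecting zeros: affine points = ∅.
Total count |C(F_7)_aff| = 0.


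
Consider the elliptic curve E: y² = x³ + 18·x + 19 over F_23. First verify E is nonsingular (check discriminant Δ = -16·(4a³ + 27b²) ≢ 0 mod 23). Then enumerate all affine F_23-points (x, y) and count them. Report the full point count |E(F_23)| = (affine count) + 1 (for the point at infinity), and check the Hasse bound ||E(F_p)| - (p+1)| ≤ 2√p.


Affine points = {(3, 10), (3, 13), (5, 2), (5, 21), (8, 10), (8, 13), (9, 6), (9, 17), (10, 7), (10, 16), (12, 10), (12, 13), (13, 9), (13, 14), (14, 5), (14, 18), (22, 0)}; affine count = 17; |E(F_23)| = 18.

Discriminant check: Δ ∝ 4a³ + 27b² = 4·18³ + 27·19² = 4·5832 + 27·361 ≡ 1 (mod 23). Nonzero ⇒ E is nonsingular.
For each x ∈ F_23, compute rhs = x³ + 18·x + 19 mod 23, then count y ∈ F_23 with y² ≡ rhs.
  x = 0: rhs = 19, matching y values: none (0 points).
  x = 1: rhs = 15, matching y values: none (0 points).
  x = 2: rhs = 17, matching y values: none (0 points).
  x = 3: rhs = 8, matching y values: 10, 13 (2 points).
  x = 4: rhs = 17, matching y values: none (0 points).
  x = 5: rhs = 4, matching y values: 2, 21 (2 points).
  x = 6: rhs = 21, matching y values: none (0 points).
  x = 7: rhs = 5, matching y values: none (0 points).
  x = 8: rhs = 8, matching y values: 10, 13 (2 points).
  x = 9: rhs = 13, matching y values: 6, 17 (2 points).
  x = 10: rhs = 3, matching y values: 7, 16 (2 points).
  x = 11: rhs = 7, matching y values: none (0 points).
  x = 12: rhs = 8, matching y values: 10, 13 (2 points).
  x = 13: rhs = 12, matching y values: 9, 14 (2 points).
  x = 14: rhs = 2, matching y values: 5, 18 (2 points).
  x = 15: rhs = 7, matching y values: none (0 points).
  x = 16: rhs = 10, matching y values: none (0 points).
  x = 17: rhs = 17, matching y values: none (0 points).
  x = 18: rhs = 11, matching y values: none (0 points).
  x = 19: rhs = 21, matching y values: none (0 points).
  x = 20: rhs = 7, matching y values: none (0 points).
  x = 21: rhs = 21, matching y values: none (0 points).
  x = 22: rhs = 0, matching y values: 0 (1 points).
Total affine count: 17.
Full point count |E(F_23)| = 17 + 1 = 18.
Hasse bound: |18 − (23+1)| = |-6| = 6 ≤ 2√23 ≈ 9.5917 ✓.


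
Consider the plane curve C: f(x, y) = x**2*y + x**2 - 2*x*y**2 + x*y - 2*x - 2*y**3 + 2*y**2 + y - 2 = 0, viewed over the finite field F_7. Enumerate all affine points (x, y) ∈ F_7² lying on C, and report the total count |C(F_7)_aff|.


Affine F_7-points: {(0, 3), (1, 4), (1, 5), (3, 6), (5, 4), (6, 3)}; count = 6.

For each of the 49 pairs (x, y) ∈ F_7², evaluate f(x, y) mod 7. Record the zeros.
  x = 0: [0↦5, 1↦6, 2↦6, 3↦0, 4↦4, 5↦6, 6↦1]  zeros at y ∈ {3}
  x = 1: [0↦4, 1↦5, 2↦1, 3↦1, 4↦0, 5↦0, 6↦3]  zeros at y ∈ {4, 5}
  x = 2: [0↦5, 1↦1, 2↦2, 3↦3, 4↦6, 5↦6, 6↦5]  zeros at y ∈ ∅
  x = 3: [0↦1, 1↦1, 2↦2, 3↦6, 4↦1, 5↦3, 6↦0]  zeros at y ∈ {6}
  x = 4: [0↦6, 1↦5, 2↦1, 3↦3, 4↦6, 5↦5, 6↦2]  zeros at y ∈ ∅
  x = 5: [0↦6, 1↦6, 2↦6, 3↦1, 4↦0, 5↦5, 6↦4]  zeros at y ∈ {4}
  x = 6: [0↦1, 1↦4, 2↦3, 3↦0, 4↦4, 5↦3, 6↦6]  zeros at y ∈ {3}
Collecting zeros: affine points = {(0, 3), (1, 4), (1, 5), (3, 6), (5, 4), (6, 3)}.
Total count |C(F_7)_aff| = 6.


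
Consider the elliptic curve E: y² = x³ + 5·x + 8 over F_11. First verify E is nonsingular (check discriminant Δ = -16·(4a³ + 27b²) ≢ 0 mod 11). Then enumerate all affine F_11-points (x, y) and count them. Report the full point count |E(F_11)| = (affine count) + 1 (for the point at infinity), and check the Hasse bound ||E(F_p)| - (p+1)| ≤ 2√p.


Affine points = {(1, 5), (1, 6), (2, 2), (2, 9), (4, 2), (4, 9), (5, 2), (5, 9), (6, 1), (6, 10), (7, 1), (7, 10), (9, 1), (9, 10)}; affine count = 14; |E(F_11)| = 15.

Discriminant check: Δ ∝ 4a³ + 27b² = 4·5³ + 27·8² = 4·125 + 27·64 ≡ 6 (mod 11). Nonzero ⇒ E is nonsingular.
For each x ∈ F_11, compute rhs = x³ + 5·x + 8 mod 11, then count y ∈ F_11 with y² ≡ rhs.
  x = 0: rhs = 8, matching y values: none (0 points).
  x = 1: rhs = 3, matching y values: 5, 6 (2 points).
  x = 2: rhs = 4, matching y values: 2, 9 (2 points).
  x = 3: rhs = 6, matching y values: none (0 points).
  x = 4: rhs = 4, matching y values: 2, 9 (2 points).
  x = 5: rhs = 4, matching y values: 2, 9 (2 points).
  x = 6: rhs = 1, matching y values: 1, 10 (2 points).
  x = 7: rhs = 1, matching y values: 1, 10 (2 points).
  x = 8: rhs = 10, matching y values: none (0 points).
  x = 9: rhs = 1, matching y values: 1, 10 (2 points).
  x = 10: rhs = 2, matching y values: none (0 points).
Total affine count: 14.
Full point count |E(F_11)| = 14 + 1 = 15.
Hasse bound: |15 − (11+1)| = |3| = 3 ≤ 2√11 ≈ 6.6332 ✓.


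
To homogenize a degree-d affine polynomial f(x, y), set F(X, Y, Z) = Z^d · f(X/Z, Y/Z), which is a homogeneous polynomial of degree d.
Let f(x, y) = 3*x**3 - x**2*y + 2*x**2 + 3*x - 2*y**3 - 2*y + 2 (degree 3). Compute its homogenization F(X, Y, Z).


F(X, Y, Z) = 3*X**3 - X**2*Y + 2*X**2*Z + 3*X*Z**2 - 2*Y**3 - 2*Y*Z**2 + 2*Z**3

deg(f) = 3.
Substitute x = X/Z, y = Y/Z into f, then multiply by Z^3.
  monomial 3·x^3·y^0 ↦ 3·X^3·Y^0·Z^0.
  monomial -1·x^2·y^1 ↦ -1·X^2·Y^1·Z^0.
  monomial 2·x^2·y^0 ↦ 2·X^2·Y^0·Z^1.
  monomial 3·x^1·y^0 ↦ 3·X^1·Y^0·Z^2.
  monomial -2·x^0·y^3 ↦ -2·X^0·Y^3·Z^0.
  monomial -2·x^0·y^1 ↦ -2·X^0·Y^1·Z^2.
  monomial 2·x^0·y^0 ↦ 2·X^0·Y^0·Z^3.
Collecting: F(X, Y, Z) = 3*X**3 - X**2*Y + 2*X**2*Z + 3*X*Z**2 - 2*Y**3 - 2*Y*Z**2 + 2*Z**3.


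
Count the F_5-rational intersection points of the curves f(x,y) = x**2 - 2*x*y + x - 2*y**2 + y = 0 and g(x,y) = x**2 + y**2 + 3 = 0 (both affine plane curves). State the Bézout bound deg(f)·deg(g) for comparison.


Common zeros: {(4, 4)}; count = 1; Bézout bound = 4.

deg(f) = 2, deg(g) = 2, so Bézout bound = 4.
Scan x ∈ F_5. For each x, list the y ∈ F_5 with f(x, y) ≡ 0 and those with g(x, y) ≡ 0 (mod 5); the common zeros in that column are the intersection.
  x = 0: f ≡ 0 at y ∈ {0, 3}; g ≡ 0 at y ∈ ∅; common: ∅.
  x = 1: f ≡ 0 at y ∈ ∅; g ≡ 0 at y ∈ {1, 4}; common: ∅.
  x = 2: f ≡ 0 at y ∈ ∅; g ≡ 0 at y ∈ ∅; common: ∅.
  x = 3: f ≡ 0 at y ∈ {1, 4}; g ≡ 0 at y ∈ ∅; common: ∅.
  x = 4: f ≡ 0 at y ∈ {0, 4}; g ≡ 0 at y ∈ {1, 4}; common: {4}.
Collecting: common zeros = {(4, 4)}, so the count is 1.
Comparison with the Bézout bound: 1 ≤ 4 = deg(f)·deg(g), as expected for curves with no common component (the affine F_5-count falls short of the bound because intersections may lie at infinity, over extension fields, or carry multiplicity).


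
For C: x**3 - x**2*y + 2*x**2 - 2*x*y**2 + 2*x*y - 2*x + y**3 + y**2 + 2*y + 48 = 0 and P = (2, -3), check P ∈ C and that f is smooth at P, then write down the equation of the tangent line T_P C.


Tangent line at P: 6*x + 47*y + 129 = 0.

Step 1: f(2, -3) = 0, so P lies on C.
Step 2: partial derivatives
  f_x(x, y) = 3*x**2 - 2*x*y + 4*x - 2*y**2 + 2*y - 2, f_y(x, y) = -x**2 - 4*x*y + 2*x + 3*y**2 + 2*y + 2.
  f_x(P) = 6, f_y(P) = 47 (gradient nonzero, so P is smooth).
Step 3: tangent line at P: 6·(x − 2) + 47·(y − -3) = 0.
Expanding: 6*x + 47*y + 129 = 0.


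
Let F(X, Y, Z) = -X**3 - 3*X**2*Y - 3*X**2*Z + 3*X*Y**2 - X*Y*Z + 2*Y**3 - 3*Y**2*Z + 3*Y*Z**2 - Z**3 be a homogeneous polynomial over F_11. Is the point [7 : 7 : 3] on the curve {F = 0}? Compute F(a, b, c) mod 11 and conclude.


F(7,7,3) ≡ 4 (mod 11); P is NOT on the curve.

Evaluate F(7, 7, 3) term-by-term (mod 11).
  -X**3 ↦ -1·343·1·1 = -343
  -3*X**2*Y ↦ -3·49·7·1 = -1029
  -3*X**2*Z ↦ -3·49·1·3 = -441
  3*X*Y**2 ↦ 3·7·49·1 = 1029
  -X*Y*Z ↦ -1·7·7·3 = -147
  2*Y**3 ↦ 2·1·343·1 = 686
  -3*Y**2*Z ↦ -3·1·49·3 = -441
  3*Y*Z**2 ↦ 3·1·7·9 = 189
  -Z**3 ↦ -1·1·1·27 = -27
Sum: F(7, 7, 3) = (-343) + (-1029) + (-441) + (1029) + (-147) + (686) + (-441) + (189) + (-27) = -524.
Reducing mod 11: -524 ≡ 4 (mod 11).
Since F(a, b, c) ≡ 4 ≠ 0 (mod 11), P does NOT lie on the curve.


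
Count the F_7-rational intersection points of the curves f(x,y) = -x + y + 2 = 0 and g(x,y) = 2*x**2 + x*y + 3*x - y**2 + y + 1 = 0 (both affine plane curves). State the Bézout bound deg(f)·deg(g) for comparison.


Common zeros: ∅; count = 0; Bézout bound = 2.

deg(f) = 1, deg(g) = 2, so Bézout bound = 2.
Scan x ∈ F_7. For each x, list the y ∈ F_7 with f(x, y) ≡ 0 and those with g(x, y) ≡ 0 (mod 7); the common zeros in that column are the intersection.
  x = 0: f ≡ 0 at y ∈ {5}; g ≡ 0 at y ∈ ∅; common: ∅.
  x = 1: f ≡ 0 at y ∈ {6}; g ≡ 0 at y ∈ {1}; common: ∅.
  x = 2: f ≡ 0 at y ∈ {0}; g ≡ 0 at y ∈ ∅; common: ∅.
  x = 3: f ≡ 0 at y ∈ {1}; g ≡ 0 at y ∈ {0, 4}; common: ∅.
  x = 4: f ≡ 0 at y ∈ {2}; g ≡ 0 at y ∈ {1, 4}; common: ∅.
  x = 5: f ≡ 0 at y ∈ {3}; g ≡ 0 at y ∈ ∅; common: ∅.
  x = 6: f ≡ 0 at y ∈ {4}; g ≡ 0 at y ∈ {0}; common: ∅.
Collecting: common zeros = ∅, so the count is 0.
Comparison with the Bézout bound: 0 ≤ 2 = deg(f)·deg(g), as expected for curves with no common component (the affine F_7-count falls short of the bound because intersections may lie at infinity, over extension fields, or carry multiplicity).


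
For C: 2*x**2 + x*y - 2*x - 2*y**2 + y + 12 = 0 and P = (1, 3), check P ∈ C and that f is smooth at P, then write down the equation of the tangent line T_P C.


Tangent line at P: 5*x - 10*y + 25 = 0.

Step 1: f(1, 3) = 0, so P lies on C.
Step 2: partial derivatives
  f_x(x, y) = 4*x + y - 2, f_y(x, y) = x - 4*y + 1.
  f_x(P) = 5, f_y(P) = -10 (gradient nonzero, so P is smooth).
Step 3: tangent line at P: 5·(x − 1) + -10·(y − 3) = 0.
Expanding: 5*x - 10*y + 25 = 0.


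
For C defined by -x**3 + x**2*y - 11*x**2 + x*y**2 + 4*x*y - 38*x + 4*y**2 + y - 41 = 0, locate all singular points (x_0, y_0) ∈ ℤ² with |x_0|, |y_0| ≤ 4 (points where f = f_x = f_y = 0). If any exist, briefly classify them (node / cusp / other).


Singular points: {(-3, 1)}; classification: node.

Compute partial derivatives:
  f_x = -3*x**2 + 2*x*y - 22*x + y**2 + 4*y - 38.
  f_y = x**2 + 2*x*y + 4*x + 8*y + 1.
Scan x_0 ∈ {−4, ..., 4}. For each x_0, f_y(x_0, y) is a polynomial in y; find its integer roots y ∈ {−4, ..., 4}, then test f_x and f at those candidates.
  x = -4: f_y(-4, y) = 1; no integer root y with |y| ≤ 4.
  x = -3: f_y(-3, y) = 2*y - 2; vanishes at y ∈ {1}. (-3, 1): f_x = 0, f = 0 — SINGULAR.
  x = -2: f_y(-2, y) = 4*y - 3; no integer root y with |y| ≤ 4.
  x = -1: f_y(-1, y) = 6*y - 2; no integer root y with |y| ≤ 4.
  x = 0: f_y(0, y) = 8*y + 1; no integer root y with |y| ≤ 4.
  x = 1: f_y(1, y) = 10*y + 6; no integer root y with |y| ≤ 4.
  x = 2: f_y(2, y) = 12*y + 13; no integer root y with |y| ≤ 4.
  x = 3: f_y(3, y) = 14*y + 22; no integer root y with |y| ≤ 4.
  x = 4: f_y(4, y) = 16*y + 33; no integer root y with |y| ≤ 4.
Only singular point on the grid: (-3, 1).
Classify: substitute x = -3 + u, y = 1 + v and expand: f = -u**3 + u**2*v - u**2 + u*v**2 + v**2.
No constant or linear terms (consistent with a singular point). Quadratic part: -u**2 + v**2. Cubic part: -u**3 + u**2*v + u*v**2.
The quadratic part v**2 - u**2 = (v − u)(v + u) splits into two distinct linear factors, so there are two distinct tangent lines y − 1 = ±(x − -3) — this is a node (ordinary double point).
Classification: node.


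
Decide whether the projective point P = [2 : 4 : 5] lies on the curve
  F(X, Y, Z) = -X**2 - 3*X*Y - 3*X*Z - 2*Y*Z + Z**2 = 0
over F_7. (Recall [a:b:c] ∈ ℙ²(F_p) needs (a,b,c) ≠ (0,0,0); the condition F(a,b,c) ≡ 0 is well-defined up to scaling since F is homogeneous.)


F(2,4,5) ≡ 4 (mod 7); P is NOT on the curve.

Evaluate F(2, 4, 5) term-by-term (mod 7).
  -X**2 ↦ -1·4·1·1 = -4
  -3*X*Y ↦ -3·2·4·1 = -24
  -3*X*Z ↦ -3·2·1·5 = -30
  -2*Y*Z ↦ -2·1·4·5 = -40
  Z**2 ↦ 1·1·1·25 = 25
Sum: F(2, 4, 5) = (-4) + (-24) + (-30) + (-40) + (25) = -73.
Reducing mod 7: -73 ≡ 4 (mod 7).
Since F(a, b, c) ≡ 4 ≠ 0 (mod 7), P does NOT lie on the curve.


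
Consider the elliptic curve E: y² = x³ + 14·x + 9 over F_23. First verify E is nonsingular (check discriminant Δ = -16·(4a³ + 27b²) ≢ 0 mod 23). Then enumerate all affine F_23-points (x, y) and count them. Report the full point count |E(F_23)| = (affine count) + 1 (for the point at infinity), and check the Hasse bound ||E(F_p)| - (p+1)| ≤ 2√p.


Affine points = {(0, 3), (0, 20), (1, 1), (1, 22), (3, 3), (3, 20), (7, 6), (7, 17), (8, 9), (8, 14), (9, 6), (9, 17), (15, 11), (15, 12), (17, 10), (17, 13), (19, 2), (19, 21), (20, 3), (20, 20)}; affine count = 20; |E(F_23)| = 21.

Discriminant check: Δ ∝ 4a³ + 27b² = 4·14³ + 27·9² = 4·2744 + 27·81 ≡ 7 (mod 23). Nonzero ⇒ E is nonsingular.
For each x ∈ F_23, compute rhs = x³ + 14·x + 9 mod 23, then count y ∈ F_23 with y² ≡ rhs.
  x = 0: rhs = 9, matching y values: 3, 20 (2 points).
  x = 1: rhs = 1, matching y values: 1, 22 (2 points).
  x = 2: rhs = 22, matching y values: none (0 points).
  x = 3: rhs = 9, matching y values: 3, 20 (2 points).
  x = 4: rhs = 14, matching y values: none (0 points).
  x = 5: rhs = 20, matching y values: none (0 points).
  x = 6: rhs = 10, matching y values: none (0 points).
  x = 7: rhs = 13, matching y values: 6, 17 (2 points).
  x = 8: rhs = 12, matching y values: 9, 14 (2 points).
  x = 9: rhs = 13, matching y values: 6, 17 (2 points).
  x = 10: rhs = 22, matching y values: none (0 points).
  x = 11: rhs = 22, matching y values: none (0 points).
  x = 12: rhs = 19, matching y values: none (0 points).
  x = 13: rhs = 19, matching y values: none (0 points).
  x = 14: rhs = 5, matching y values: none (0 points).
  x = 15: rhs = 6, matching y values: 11, 12 (2 points).
  x = 16: rhs = 5, matching y values: none (0 points).
  x = 17: rhs = 8, matching y values: 10, 13 (2 points).
  x = 18: rhs = 21, matching y values: none (0 points).
  x = 19: rhs = 4, matching y values: 2, 21 (2 points).
  x = 20: rhs = 9, matching y values: 3, 20 (2 points).
  x = 21: rhs = 19, matching y values: none (0 points).
  x = 22: rhs = 17, matching y values: none (0 points).
Total affine count: 20.
Full point count |E(F_23)| = 20 + 1 = 21.
Hasse bound: |21 − (23+1)| = |-3| = 3 ≤ 2√23 ≈ 9.5917 ✓.


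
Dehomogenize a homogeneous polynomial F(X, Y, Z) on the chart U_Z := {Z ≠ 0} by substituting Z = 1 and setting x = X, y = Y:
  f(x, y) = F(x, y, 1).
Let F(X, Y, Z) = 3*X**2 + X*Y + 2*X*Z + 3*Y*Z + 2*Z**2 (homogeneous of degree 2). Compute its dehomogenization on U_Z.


f(x, y) = 3*x**2 + x*y + 2*x + 3*y + 2

On U_Z we set Z = 1. Each monomial c·X^i·Y^j·Z^k in F becomes c·x^i·y^j·1^k = c·x^i·y^j.
Substituting Z = 1: F(X, Y, 1) = 3*x**2 + x*y + 2*x + 3*y + 2.
Note: deg(f) ≤ deg(F) = 2; strict inequality happens when F is divisible by Z (lost terms).


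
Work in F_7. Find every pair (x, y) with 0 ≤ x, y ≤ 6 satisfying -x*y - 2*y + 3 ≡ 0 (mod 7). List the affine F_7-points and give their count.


Affine F_7-points: {(0, 5), (1, 1), (2, 6), (3, 2), (4, 4), (6, 3)}; count = 6.

For each of the 49 pairs (x, y) ∈ F_7², evaluate f(x, y) mod 7. Record the zeros.
  x = 0: [0↦3, 1↦1, 2↦6, 3↦4, 4↦2, 5↦0, 6↦5]  zeros at y ∈ {5}
  x = 1: [0↦3, 1↦0, 2↦4, 3↦1, 4↦5, 5↦2, 6↦6]  zeros at y ∈ {1}
  x = 2: [0↦3, 1↦6, 2↦2, 3↦5, 4↦1, 5↦4, 6↦0]  zeros at y ∈ {6}
  x = 3: [0↦3, 1↦5, 2↦0, 3↦2, 4↦4, 5↦6, 6↦1]  zeros at y ∈ {2}
  x = 4: [0↦3, 1↦4, 2↦5, 3↦6, 4↦0, 5↦1, 6↦2]  zeros at y ∈ {4}
  x = 5: [0↦3, 1↦3, 2↦3, 3↦3, 4↦3, 5↦3, 6↦3]  zeros at y ∈ ∅
  x = 6: [0↦3, 1↦2, 2↦1, 3↦0, 4↦6, 5↦5, 6↦4]  zeros at y ∈ {3}
Collecting zeros: affine points = {(0, 5), (1, 1), (2, 6), (3, 2), (4, 4), (6, 3)}.
Total count |C(F_7)_aff| = 6.


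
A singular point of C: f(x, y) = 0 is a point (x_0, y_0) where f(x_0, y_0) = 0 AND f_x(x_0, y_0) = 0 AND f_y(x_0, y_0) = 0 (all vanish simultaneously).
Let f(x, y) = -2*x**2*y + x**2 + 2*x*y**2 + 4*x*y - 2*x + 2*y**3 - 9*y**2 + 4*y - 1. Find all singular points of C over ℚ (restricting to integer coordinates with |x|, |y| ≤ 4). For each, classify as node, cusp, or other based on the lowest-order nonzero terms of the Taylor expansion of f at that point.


Singular points: {(2, 1)}; classification: node.

Compute partial derivatives:
  f_x = -4*x*y + 2*x + 2*y**2 + 4*y - 2.
  f_y = -2*x**2 + 4*x*y + 4*x + 6*y**2 - 18*y + 4.
Scan x_0 ∈ {−4, ..., 4}. For each x_0, f_y(x_0, y) is a polynomial in y; find its integer roots y ∈ {−4, ..., 4}, then test f_x and f at those candidates.
  x = -4: f_y(-4, y) = 6*y**2 - 34*y - 44; no integer root y with |y| ≤ 4.
  x = -3: f_y(-3, y) = 6*y**2 - 30*y - 26; no integer root y with |y| ≤ 4.
  x = -2: f_y(-2, y) = 6*y**2 - 26*y - 12; no integer root y with |y| ≤ 4.
  x = -1: f_y(-1, y) = 6*y**2 - 22*y - 2; no integer root y with |y| ≤ 4.
  x = 0: f_y(0, y) = 6*y**2 - 18*y + 4; no integer root y with |y| ≤ 4.
  x = 1: f_y(1, y) = 6*y**2 - 14*y + 6; no integer root y with |y| ≤ 4.
  x = 2: f_y(2, y) = 6*y**2 - 10*y + 4; vanishes at y ∈ {1}. (2, 1): f_x = 0, f = 0 — SINGULAR.
  x = 3: f_y(3, y) = 6*y**2 - 6*y - 2; no integer root y with |y| ≤ 4.
  x = 4: f_y(4, y) = 6*y**2 - 2*y - 12; no integer root y with |y| ≤ 4.
Only singular point on the grid: (2, 1).
Classify: substitute x = 2 + u, y = 1 + v and expand: f = -2*u**2*v - u**2 + 2*u*v**2 + 2*v**3 + v**2.
No constant or linear terms (consistent with a singular point). Quadratic part: -u**2 + v**2. Cubic part: -2*u**2*v + 2*u*v**2 + 2*v**3.
The quadratic part v**2 - u**2 = (v − u)(v + u) splits into two distinct linear factors, so there are two distinct tangent lines y − 1 = ±(x − 2) — this is a node (ordinary double point).
Classification: node.


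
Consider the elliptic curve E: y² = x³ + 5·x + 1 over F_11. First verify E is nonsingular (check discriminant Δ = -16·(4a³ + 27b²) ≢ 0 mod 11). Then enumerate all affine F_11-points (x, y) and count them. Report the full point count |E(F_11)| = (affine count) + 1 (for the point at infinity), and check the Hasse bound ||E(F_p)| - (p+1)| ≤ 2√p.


Affine points = {(0, 1), (0, 10), (6, 4), (6, 7), (7, 4), (7, 7), (8, 5), (8, 6), (9, 4), (9, 7)}; affine count = 10; |E(F_11)| = 11.

Discriminant check: Δ ∝ 4a³ + 27b² = 4·5³ + 27·1² = 4·125 + 27·1 ≡ 10 (mod 11). Nonzero ⇒ E is nonsingular.
For each x ∈ F_11, compute rhs = x³ + 5·x + 1 mod 11, then count y ∈ F_11 with y² ≡ rhs.
  x = 0: rhs = 1, matching y values: 1, 10 (2 points).
  x = 1: rhs = 7, matching y values: none (0 points).
  x = 2: rhs = 8, matching y values: none (0 points).
  x = 3: rhs = 10, matching y values: none (0 points).
  x = 4: rhs = 8, matching y values: none (0 points).
  x = 5: rhs = 8, matching y values: none (0 points).
  x = 6: rhs = 5, matching y values: 4, 7 (2 points).
  x = 7: rhs = 5, matching y values: 4, 7 (2 points).
  x = 8: rhs = 3, matching y values: 5, 6 (2 points).
  x = 9: rhs = 5, matching y values: 4, 7 (2 points).
  x = 10: rhs = 6, matching y values: none (0 points).
Total affine count: 10.
Full point count |E(F_11)| = 10 + 1 = 11.
Hasse bound: |11 − (11+1)| = |-1| = 1 ≤ 2√11 ≈ 6.6332 ✓.


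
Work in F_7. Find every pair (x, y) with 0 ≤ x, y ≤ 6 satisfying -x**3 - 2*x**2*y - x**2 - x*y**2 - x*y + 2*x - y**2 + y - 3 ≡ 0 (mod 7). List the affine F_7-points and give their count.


Affine F_7-points: {(1, 1), (1, 5), (5, 1), (5, 4)}; count = 4.

For each of the 49 pairs (x, y) ∈ F_7², evaluate f(x, y) mod 7. Record the zeros.
  x = 0: [0↦4, 1↦4, 2↦2, 3↦5, 4↦6, 5↦5, 6↦2]  zeros at y ∈ ∅
  x = 1: [0↦4, 1↦0, 2↦6, 3↦1, 4↦6, 5↦0, 6↦4]  zeros at y ∈ {1, 5}
  x = 2: [0↦3, 1↦5, 2↦1, 3↦5, 4↦3, 5↦2, 6↦2]  zeros at y ∈ ∅
  x = 3: [0↦2, 1↦6, 2↦2, 3↦4, 4↦5, 5↦5, 6↦4]  zeros at y ∈ ∅
  x = 4: [0↦2, 1↦4, 2↦3, 3↦6, 4↦6, 5↦3, 6↦4]  zeros at y ∈ ∅
  x = 5: [0↦4, 1↦0, 2↦5, 3↦5, 4↦0, 5↦4, 6↦3]  zeros at y ∈ {1, 4}
  x = 6: [0↦2, 1↦2, 2↦2, 3↦2, 4↦2, 5↦2, 6↦2]  zeros at y ∈ ∅
Collecting zeros: affine points = {(1, 1), (1, 5), (5, 1), (5, 4)}.
Total count |C(F_7)_aff| = 4.


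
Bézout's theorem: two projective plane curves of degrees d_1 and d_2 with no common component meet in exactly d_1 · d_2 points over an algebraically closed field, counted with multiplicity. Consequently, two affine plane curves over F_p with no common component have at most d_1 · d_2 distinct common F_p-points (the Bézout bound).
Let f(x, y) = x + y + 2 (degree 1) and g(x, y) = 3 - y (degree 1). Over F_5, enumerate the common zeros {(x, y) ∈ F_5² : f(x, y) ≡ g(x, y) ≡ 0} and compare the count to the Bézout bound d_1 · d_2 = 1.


Common zeros: {(0, 3)}; count = 1; Bézout bound = 1.

deg(f) = 1, deg(g) = 1, so Bézout bound = 1.
Scan x ∈ F_5. For each x, list the y ∈ F_5 with f(x, y) ≡ 0 and those with g(x, y) ≡ 0 (mod 5); the common zeros in that column are the intersection.
  x = 0: f ≡ 0 at y ∈ {3}; g ≡ 0 at y ∈ {3}; common: {3}.
  x = 1: f ≡ 0 at y ∈ {2}; g ≡ 0 at y ∈ {3}; common: ∅.
  x = 2: f ≡ 0 at y ∈ {1}; g ≡ 0 at y ∈ {3}; common: ∅.
  x = 3: f ≡ 0 at y ∈ {0}; g ≡ 0 at y ∈ {3}; common: ∅.
  x = 4: f ≡ 0 at y ∈ {4}; g ≡ 0 at y ∈ {3}; common: ∅.
Collecting: common zeros = {(0, 3)}, so the count is 1.
Comparison with the Bézout bound: 1 ≤ 1 = deg(f)·deg(g), as expected for curves with no common component (the bound is attained).


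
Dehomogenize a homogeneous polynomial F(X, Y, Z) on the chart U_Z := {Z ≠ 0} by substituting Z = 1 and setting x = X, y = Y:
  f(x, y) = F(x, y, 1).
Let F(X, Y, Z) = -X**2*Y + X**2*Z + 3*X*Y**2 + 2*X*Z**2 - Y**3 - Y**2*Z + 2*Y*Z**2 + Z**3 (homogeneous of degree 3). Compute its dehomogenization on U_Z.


f(x, y) = -x**2*y + x**2 + 3*x*y**2 + 2*x - y**3 - y**2 + 2*y + 1

On U_Z we set Z = 1. Each monomial c·X^i·Y^j·Z^k in F becomes c·x^i·y^j·1^k = c·x^i·y^j.
Substituting Z = 1: F(X, Y, 1) = -x**2*y + x**2 + 3*x*y**2 + 2*x - y**3 - y**2 + 2*y + 1.
Note: deg(f) ≤ deg(F) = 3; strict inequality happens when F is divisible by Z (lost terms).


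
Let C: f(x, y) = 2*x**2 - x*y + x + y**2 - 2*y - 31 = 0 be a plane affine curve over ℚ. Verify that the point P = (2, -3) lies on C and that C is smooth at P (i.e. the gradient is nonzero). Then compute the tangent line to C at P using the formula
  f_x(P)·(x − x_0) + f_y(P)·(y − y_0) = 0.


Tangent line at P: 12*x - 10*y - 54 = 0.

Step 1: f(2, -3) = 0, so P lies on C.
Step 2: partial derivatives
  f_x(x, y) = 4*x - y + 1, f_y(x, y) = -x + 2*y - 2.
  f_x(P) = 12, f_y(P) = -10 (gradient nonzero, so P is smooth).
Step 3: tangent line at P: 12·(x − 2) + -10·(y − -3) = 0.
Expanding: 12*x - 10*y - 54 = 0.


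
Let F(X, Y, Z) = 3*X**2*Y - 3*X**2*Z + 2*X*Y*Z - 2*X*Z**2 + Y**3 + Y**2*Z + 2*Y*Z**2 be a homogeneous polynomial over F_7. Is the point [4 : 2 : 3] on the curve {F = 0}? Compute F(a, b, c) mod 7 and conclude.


F(4,2,3) ≡ 5 (mod 7); P is NOT on the curve.

Evaluate F(4, 2, 3) term-by-term (mod 7).
  3*X**2*Y ↦ 3·16·2·1 = 96
  -3*X**2*Z ↦ -3·16·1·3 = -144
  2*X*Y*Z ↦ 2·4·2·3 = 48
  -2*X*Z**2 ↦ -2·4·1·9 = -72
  Y**3 ↦ 1·1·8·1 = 8
  Y**2*Z ↦ 1·1·4·3 = 12
  2*Y*Z**2 ↦ 2·1·2·9 = 36
Sum: F(4, 2, 3) = (96) + (-144) + (48) + (-72) + (8) + (12) + (36) = -16.
Reducing mod 7: -16 ≡ 5 (mod 7).
Since F(a, b, c) ≡ 5 ≠ 0 (mod 7), P does NOT lie on the curve.


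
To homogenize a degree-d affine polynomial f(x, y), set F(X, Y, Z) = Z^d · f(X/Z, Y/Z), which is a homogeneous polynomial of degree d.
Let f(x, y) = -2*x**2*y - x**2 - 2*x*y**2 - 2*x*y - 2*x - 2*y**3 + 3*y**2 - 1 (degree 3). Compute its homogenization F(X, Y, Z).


F(X, Y, Z) = -2*X**2*Y - X**2*Z - 2*X*Y**2 - 2*X*Y*Z - 2*X*Z**2 - 2*Y**3 + 3*Y**2*Z - Z**3

deg(f) = 3.
Substitute x = X/Z, y = Y/Z into f, then multiply by Z^3.
  monomial -2·x^2·y^1 ↦ -2·X^2·Y^1·Z^0.
  monomial -1·x^2·y^0 ↦ -1·X^2·Y^0·Z^1.
  monomial -2·x^1·y^2 ↦ -2·X^1·Y^2·Z^0.
  monomial -2·x^1·y^1 ↦ -2·X^1·Y^1·Z^1.
  monomial -2·x^1·y^0 ↦ -2·X^1·Y^0·Z^2.
  monomial -2·x^0·y^3 ↦ -2·X^0·Y^3·Z^0.
  monomial 3·x^0·y^2 ↦ 3·X^0·Y^2·Z^1.
  monomial -1·x^0·y^0 ↦ -1·X^0·Y^0·Z^3.
Collecting: F(X, Y, Z) = -2*X**2*Y - X**2*Z - 2*X*Y**2 - 2*X*Y*Z - 2*X*Z**2 - 2*Y**3 + 3*Y**2*Z - Z**3.


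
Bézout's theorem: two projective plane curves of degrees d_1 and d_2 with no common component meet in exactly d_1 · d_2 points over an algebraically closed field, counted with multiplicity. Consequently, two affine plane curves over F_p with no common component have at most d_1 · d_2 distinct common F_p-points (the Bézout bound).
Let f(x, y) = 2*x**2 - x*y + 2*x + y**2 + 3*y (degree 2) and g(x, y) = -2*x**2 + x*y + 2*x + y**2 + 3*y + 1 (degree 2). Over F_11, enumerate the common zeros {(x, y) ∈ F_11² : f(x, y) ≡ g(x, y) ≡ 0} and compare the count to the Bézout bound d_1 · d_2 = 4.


Common zeros: {(9, 10)}; count = 1; Bézout bound = 4.

deg(f) = 2, deg(g) = 2, so Bézout bound = 4.
Scan x ∈ F_11. For each x, list the y ∈ F_11 with f(x, y) ≡ 0 and those with g(x, y) ≡ 0 (mod 11); the common zeros in that column are the intersection.
  x = 0: f ≡ 0 at y ∈ {0, 8}; g ≡ 0 at y ∈ {2, 6}; common: ∅.
  x = 1: f ≡ 0 at y ∈ ∅; g ≡ 0 at y ∈ {3, 4}; common: ∅.
  x = 2: f ≡ 0 at y ∈ ∅; g ≡ 0 at y ∈ {2, 4}; common: ∅.
  x = 3: f ≡ 0 at y ∈ {3, 8}; g ≡ 0 at y ∈ {0, 5}; common: ∅.
  x = 4: f ≡ 0 at y ∈ ∅; g ≡ 0 at y ∈ {6, 9}; common: ∅.
  x = 5: f ≡ 0 at y ∈ ∅; g ≡ 0 at y ∈ {7}; common: ∅.
  x = 6: f ≡ 0 at y ∈ {4, 10}; g ≡ 0 at y ∈ {5, 8}; common: ∅.
  x = 7: f ≡ 0 at y ∈ ∅; g ≡ 0 at y ∈ {3, 9}; common: ∅.
  x = 8: f ≡ 0 at y ∈ ∅; g ≡ 0 at y ∈ {1, 10}; common: ∅.
  x = 9: f ≡ 0 at y ∈ {7, 10}; g ≡ 0 at y ∈ {0, 10}; common: {10}.
  x = 10: f ≡ 0 at y ∈ {0, 7}; g ≡ 0 at y ∈ {1, 8}; common: ∅.
Collecting: common zeros = {(9, 10)}, so the count is 1.
Comparison with the Bézout bound: 1 ≤ 4 = deg(f)·deg(g), as expected for curves with no common component (the affine F_11-count falls short of the bound because intersections may lie at infinity, over extension fields, or carry multiplicity).


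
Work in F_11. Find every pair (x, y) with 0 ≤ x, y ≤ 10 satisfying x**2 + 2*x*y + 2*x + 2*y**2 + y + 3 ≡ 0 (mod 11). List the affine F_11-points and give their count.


Affine F_11-points: {(1, 1), (1, 3), (2, 0), (2, 3), (3, 6), (3, 7), (5, 5), (5, 6), (6, 1), (6, 9), (7, 0), (7, 9)}; count = 12.

For each of the 121 pairs (x, y) ∈ F_11², evaluate f(x, y) mod 11. Record the zeros.
  x = 0: [0↦3, 1↦6, 2↦2, 3↦2, 4↦6, 5↦3, 6↦4, 7↦9, 8↦7, 9↦9, 10↦4]  zeros at y ∈ ∅
  x = 1: [0↦6, 1↦0, 2↦9, 3↦0, 4↦6, 5↦5, 6↦8, 7↦4, 8↦4, 9↦8, 10↦5]  zeros at y ∈ {1, 3}
  x = 2: [0↦0, 1↦7, 2↦7, 3↦0, 4↦8, 5↦9, 6↦3, 7↦1, 8↦3, 9↦9, 10↦8]  zeros at y ∈ {0, 3}
  x = 3: [0↦7, 1↦5, 2↦7, 3↦2, 4↦1, 5↦4, 6↦0, 7↦0, 8↦4, 9↦1, 10↦2]  zeros at y ∈ {6, 7}
  x = 4: [0↦5, 1↦5, 2↦9, 3↦6, 4↦7, 5↦1, 6↦10, 7↦1, 8↦7, 9↦6, 10↦9]  zeros at y ∈ ∅
  x = 5: [0↦5, 1↦7, 2↦2, 3↦1, 4↦4, 5↦0, 6↦0, 7↦4, 8↦1, 9↦2, 10↦7]  zeros at y ∈ {5, 6}
  x = 6: [0↦7, 1↦0, 2↦8, 3↦9, 4↦3, 5↦1, 6↦3, 7↦9, 8↦8, 9↦0, 10↦7]  zeros at y ∈ {1, 9}
  x = 7: [0↦0, 1↦6, 2↦5, 3↦8, 4↦4, 5↦4, 6↦8, 7↦5, 8↦6, 9↦0, 10↦9]  zeros at y ∈ {0, 9}
  x = 8: [0↦6, 1↦3, 2↦4, 3↦9, 4↦7, 5↦9, 6↦4, 7↦3, 8↦6, 9↦2, 10↦2]  zeros at y ∈ ∅
  x = 9: [0↦3, 1↦2, 2↦5, 3↦1, 4↦1, 5↦5, 6↦2, 7↦3, 8↦8, 9↦6, 10↦8]  zeros at y ∈ ∅
  x = 10: [0↦2, 1↦3, 2↦8, 3↦6, 4↦8, 5↦3, 6↦2, 7↦5, 8↦1, 9↦1, 10↦5]  zeros at y ∈ ∅
Collecting zeros: affine points = {(1, 1), (1, 3), (2, 0), (2, 3), (3, 6), (3, 7), (5, 5), (5, 6), (6, 1), (6, 9), (7, 0), (7, 9)}.
Total count |C(F_11)_aff| = 12.


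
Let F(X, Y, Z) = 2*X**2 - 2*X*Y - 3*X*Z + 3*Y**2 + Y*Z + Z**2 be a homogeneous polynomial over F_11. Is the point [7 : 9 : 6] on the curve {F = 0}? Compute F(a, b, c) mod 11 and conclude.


F(7,9,6) ≡ 3 (mod 11); P is NOT on the curve.

Evaluate F(7, 9, 6) term-by-term (mod 11).
  2*X**2 ↦ 2·49·1·1 = 98
  -2*X*Y ↦ -2·7·9·1 = -126
  -3*X*Z ↦ -3·7·1·6 = -126
  3*Y**2 ↦ 3·1·81·1 = 243
  Y*Z ↦ 1·1·9·6 = 54
  Z**2 ↦ 1·1·1·36 = 36
Sum: F(7, 9, 6) = (98) + (-126) + (-126) + (243) + (54) + (36) = 179.
Reducing mod 11: 179 ≡ 3 (mod 11).
Since F(a, b, c) ≡ 3 ≠ 0 (mod 11), P does NOT lie on the curve.


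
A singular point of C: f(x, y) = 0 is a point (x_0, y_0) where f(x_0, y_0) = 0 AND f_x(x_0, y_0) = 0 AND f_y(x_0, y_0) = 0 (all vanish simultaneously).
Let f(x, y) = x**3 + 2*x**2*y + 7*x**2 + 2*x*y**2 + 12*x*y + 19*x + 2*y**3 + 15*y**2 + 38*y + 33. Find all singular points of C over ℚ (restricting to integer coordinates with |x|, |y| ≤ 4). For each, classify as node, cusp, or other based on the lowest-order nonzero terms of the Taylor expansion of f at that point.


Singular points: {(-1, -2)}; classification: cusp.

Compute partial derivatives:
  f_x = 3*x**2 + 4*x*y + 14*x + 2*y**2 + 12*y + 19.
  f_y = 2*x**2 + 4*x*y + 12*x + 6*y**2 + 30*y + 38.
Scan x_0 ∈ {−4, ..., 4}. For each x_0, f_y(x_0, y) is a polynomial in y; find its integer roots y ∈ {−4, ..., 4}, then test f_x and f at those candidates.
  x = -4: f_y(-4, y) = 6*y**2 + 14*y + 22; no integer root y with |y| ≤ 4.
  x = -3: f_y(-3, y) = 6*y**2 + 18*y + 20; no integer root y with |y| ≤ 4.
  x = -2: f_y(-2, y) = 6*y**2 + 22*y + 22; no integer root y with |y| ≤ 4.
  x = -1: f_y(-1, y) = 6*y**2 + 26*y + 28; vanishes at y ∈ {-2}. (-1, -2): f_x = 0, f = 0 — SINGULAR.
  x = 0: f_y(0, y) = 6*y**2 + 30*y + 38; no integer root y with |y| ≤ 4.
  x = 1: f_y(1, y) = 6*y**2 + 34*y + 52; no integer root y with |y| ≤ 4.
  x = 2: f_y(2, y) = 6*y**2 + 38*y + 70; no integer root y with |y| ≤ 4.
  x = 3: f_y(3, y) = 6*y**2 + 42*y + 92; no integer root y with |y| ≤ 4.
  x = 4: f_y(4, y) = 6*y**2 + 46*y + 118; no integer root y with |y| ≤ 4.
Only singular point on the grid: (-1, -2).
Classify: substitute x = -1 + u, y = -2 + v and expand: f = u**3 + 2*u**2*v + 2*u*v**2 + 2*v**3 + v**2.
No constant or linear terms (consistent with a singular point). Quadratic part: v**2. Cubic part: u**3 + 2*u**2*v + 2*u*v**2 + 2*v**3.
The quadratic part v**2 is a perfect square, so there is a single (double) tangent line v = 0, i.e. y = -2. Restricting the cubic part to that line (v = 0) leaves u**3 ≠ 0, so f is not divisible by v and the branch is v² ≈ -u**3 to lowest order — this is a cusp.
Classification: cusp.


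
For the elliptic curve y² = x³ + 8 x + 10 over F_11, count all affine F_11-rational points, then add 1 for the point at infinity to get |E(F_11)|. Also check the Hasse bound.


Affine points = {(2, 1), (2, 10), (8, 5), (8, 6), (10, 1), (10, 10)}; affine count = 6; |E(F_11)| = 7.

Discriminant check: Δ ∝ 4a³ + 27b² = 4·8³ + 27·10² = 4·512 + 27·100 ≡ 7 (mod 11). Nonzero ⇒ E is nonsingular.
For each x ∈ F_11, compute rhs = x³ + 8·x + 10 mod 11, then count y ∈ F_11 with y² ≡ rhs.
  x = 0: rhs = 10, matching y values: none (0 points).
  x = 1: rhs = 8, matching y values: none (0 points).
  x = 2: rhs = 1, matching y values: 1, 10 (2 points).
  x = 3: rhs = 6, matching y values: none (0 points).
  x = 4: rhs = 7, matching y values: none (0 points).
  x = 5: rhs = 10, matching y values: none (0 points).
  x = 6: rhs = 10, matching y values: none (0 points).
  x = 7: rhs = 2, matching y values: none (0 points).
  x = 8: rhs = 3, matching y values: 5, 6 (2 points).
  x = 9: rhs = 8, matching y values: none (0 points).
  x = 10: rhs = 1, matching y values: 1, 10 (2 points).
Total affine count: 6.
Full point count |E(F_11)| = 6 + 1 = 7.
Hasse bound: |7 − (11+1)| = |-5| = 5 ≤ 2√11 ≈ 6.6332 ✓.
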